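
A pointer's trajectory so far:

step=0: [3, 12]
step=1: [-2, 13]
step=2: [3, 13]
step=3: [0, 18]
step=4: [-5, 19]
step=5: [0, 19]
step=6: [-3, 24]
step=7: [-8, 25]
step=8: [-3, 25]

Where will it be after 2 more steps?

The moves between consecutive positions are [-5, +1], [+5, +0], [-3, +5], [-5, +1], [+5, +0], [-3, +5], [-5, +1], [+5, +0]; they repeat the 3-cycle [[-5, +1], [+5, +0], [-3, +5]].
step 9: apply [-3, +5] → [-6, 30]
step 10: apply [-5, +1] → [-11, 31]

[-11, 31]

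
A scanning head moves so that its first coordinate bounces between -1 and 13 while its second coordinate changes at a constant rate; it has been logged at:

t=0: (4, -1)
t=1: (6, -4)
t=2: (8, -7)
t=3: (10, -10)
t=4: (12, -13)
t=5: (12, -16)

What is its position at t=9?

The first coordinate travels 2 per step and bounces off the walls at -1 and 13.
  step 6: 12 → 10
  step 7: 10 → 8
  step 8: 8 → 6
  step 9: 6 → 4
The second coordinate changes by -3 each step: at step 9 it is -28.

(4, -28)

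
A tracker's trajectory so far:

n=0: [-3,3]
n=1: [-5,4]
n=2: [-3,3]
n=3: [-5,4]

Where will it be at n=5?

Consecutive displacements [-2,+1], [+2,-1], [-2,+1] scale by a factor of -1 each step.
step 4: [-5,4] + [+2,-1] → [-3,3]
step 5: [-3,3] + [-2,+1] → [-5,4]

[-5,4]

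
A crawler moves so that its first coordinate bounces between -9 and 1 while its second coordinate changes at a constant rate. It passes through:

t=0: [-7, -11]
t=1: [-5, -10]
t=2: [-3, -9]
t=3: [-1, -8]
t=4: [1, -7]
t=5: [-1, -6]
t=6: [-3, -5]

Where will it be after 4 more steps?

[-7, -1]

The first coordinate travels 2 per step and bounces off the walls at -9 and 1.
  step 7: -3 → -5
  step 8: -5 → -7
  step 9: -7 → -9
  step 10: -9 → -7
The second coordinate changes by +1 each step: at step 10 it is -1.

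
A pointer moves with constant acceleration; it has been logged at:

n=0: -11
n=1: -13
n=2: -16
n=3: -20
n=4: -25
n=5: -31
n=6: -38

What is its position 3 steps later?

-65

First differences are -2, -3, -4, -5, -6, -7; their common second difference is -1 (constant acceleration).
step 7: -38 − 8 → -46
step 8: -46 − 9 → -55
step 9: -55 − 10 → -65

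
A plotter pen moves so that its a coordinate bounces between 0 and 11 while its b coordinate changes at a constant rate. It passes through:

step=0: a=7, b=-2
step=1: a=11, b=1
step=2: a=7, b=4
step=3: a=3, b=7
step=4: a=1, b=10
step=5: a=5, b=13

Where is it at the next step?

The a coordinate travels 4 per step and bounces off the walls at 0 and 11.
  step 6: 5 → 9
The b coordinate changes by +3 each step: at step 6 it is 16.

a=9, b=16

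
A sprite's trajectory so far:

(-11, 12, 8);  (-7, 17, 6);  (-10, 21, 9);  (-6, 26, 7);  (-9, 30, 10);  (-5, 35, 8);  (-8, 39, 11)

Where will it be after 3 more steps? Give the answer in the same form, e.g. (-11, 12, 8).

Differencing gives (+4, +5, -2), (-3, +4, +3), (+4, +5, -2), (-3, +4, +3), (+4, +5, -2), (-3, +4, +3). This is the pattern (+4, +5, -2), (-3, +4, +3) repeated.
step 7: apply (+4, +5, -2) → (-4, 44, 9)
step 8: apply (-3, +4, +3) → (-7, 48, 12)
step 9: apply (+4, +5, -2) → (-3, 53, 10)

(-3, 53, 10)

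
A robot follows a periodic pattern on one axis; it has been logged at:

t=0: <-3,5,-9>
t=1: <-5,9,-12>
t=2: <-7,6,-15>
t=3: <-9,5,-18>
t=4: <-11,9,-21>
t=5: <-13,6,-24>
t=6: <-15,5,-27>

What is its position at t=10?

The first coordinate changes by -2 each step, so at step 10 it is -3 + 10·(-2) = -23.
The second coordinate repeats the cycle [5, 9, 6] with period 3; step 10 mod 3 = 1, giving 9.
The third coordinate changes by -3 each step, so at step 10 it is -9 + 10·(-3) = -39.

<-23,9,-39>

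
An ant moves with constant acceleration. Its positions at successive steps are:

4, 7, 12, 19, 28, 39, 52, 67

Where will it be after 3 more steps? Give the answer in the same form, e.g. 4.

124

Successive displacements: +3, +5, +7, +9, +11, +13, +15 — each changes by +2.
step 8: 67 + 17 → 84
step 9: 84 + 19 → 103
step 10: 103 + 21 → 124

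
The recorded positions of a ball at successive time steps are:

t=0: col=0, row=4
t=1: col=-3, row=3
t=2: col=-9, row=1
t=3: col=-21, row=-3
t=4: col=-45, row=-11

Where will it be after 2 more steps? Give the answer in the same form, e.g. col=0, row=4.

col=-189, row=-59

Consecutive displacements (-3, -1), (-6, -2), (-12, -4), (-24, -8) scale by a factor of 2 each step.
step 5: col=-45, row=-11 + (-48, -16) → col=-93, row=-27
step 6: col=-93, row=-27 + (-96, -32) → col=-189, row=-59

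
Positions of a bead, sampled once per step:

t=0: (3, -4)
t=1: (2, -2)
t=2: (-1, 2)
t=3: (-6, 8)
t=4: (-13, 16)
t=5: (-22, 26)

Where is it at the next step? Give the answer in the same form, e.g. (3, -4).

(-33, 38)

Taking differences between consecutive positions: (-1, +2), (-3, +4), (-5, +6), (-7, +8), (-9, +10). These grow by (-2, +2) each step.
step 6: (-22, 26) + (-11, +12) → (-33, 38)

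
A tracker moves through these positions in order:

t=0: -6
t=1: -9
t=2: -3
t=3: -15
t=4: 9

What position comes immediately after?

Step-to-step displacements: -3, +6, -12, +24; each is -2× the previous.
step 5: 9 − 48 → -39

-39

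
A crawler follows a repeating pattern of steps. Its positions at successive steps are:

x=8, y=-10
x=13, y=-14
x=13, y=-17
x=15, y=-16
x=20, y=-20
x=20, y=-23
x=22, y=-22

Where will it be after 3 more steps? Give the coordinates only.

x=29, y=-28

The moves between consecutive positions are (+5,-4), (+0,-3), (+2,+1), (+5,-4), (+0,-3), (+2,+1); they repeat the 3-cycle [(+5,-4), (+0,-3), (+2,+1)].
step 7: apply (+5,-4) → x=27, y=-26
step 8: apply (+0,-3) → x=27, y=-29
step 9: apply (+2,+1) → x=29, y=-28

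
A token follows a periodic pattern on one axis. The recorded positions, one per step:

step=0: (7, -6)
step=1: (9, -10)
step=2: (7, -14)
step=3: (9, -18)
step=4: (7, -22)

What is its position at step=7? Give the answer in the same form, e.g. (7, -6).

(9, -34)

The first coordinate repeats the cycle [7, 9] with period 2; step 7 mod 2 = 1, giving 9.
The second coordinate changes by -4 each step, so at step 7 it is -6 + 7·(-4) = -34.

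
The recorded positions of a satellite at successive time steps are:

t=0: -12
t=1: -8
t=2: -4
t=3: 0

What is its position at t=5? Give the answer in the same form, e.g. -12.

Constant displacement of +4 per step.
step 4: 0 + 4 → 4
step 5: 4 + 4 → 8

8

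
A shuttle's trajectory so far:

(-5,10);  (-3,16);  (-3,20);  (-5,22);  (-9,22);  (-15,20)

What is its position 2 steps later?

(-33,10)

First differences are (+2,+6), (+0,+4), (-2,+2), (-4,+0), (-6,-2); their common second difference is (-2,-2) (constant acceleration).
step 6: (-15,20) + (-8,-4) → (-23,16)
step 7: (-23,16) + (-10,-6) → (-33,10)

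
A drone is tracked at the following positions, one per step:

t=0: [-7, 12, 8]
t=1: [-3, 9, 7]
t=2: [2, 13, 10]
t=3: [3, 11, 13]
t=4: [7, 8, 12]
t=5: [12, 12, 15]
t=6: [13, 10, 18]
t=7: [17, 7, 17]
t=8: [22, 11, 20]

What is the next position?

[23, 9, 23]

Differencing gives [+4, -3, -1], [+5, +4, +3], [+1, -2, +3], [+4, -3, -1], [+5, +4, +3], [+1, -2, +3], [+4, -3, -1], [+5, +4, +3]. This is the pattern [+4, -3, -1], [+5, +4, +3], [+1, -2, +3] repeated.
step 9: apply [+1, -2, +3] → [23, 9, 23]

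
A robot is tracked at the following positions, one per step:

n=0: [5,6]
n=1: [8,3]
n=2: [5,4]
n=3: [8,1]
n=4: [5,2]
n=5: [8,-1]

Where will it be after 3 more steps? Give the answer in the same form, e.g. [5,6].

[5,-2]

Differencing gives [+3,-3], [-3,+1], [+3,-3], [-3,+1], [+3,-3]. This is the pattern [+3,-3], [-3,+1] repeated.
step 6: apply [-3,+1] → [5,0]
step 7: apply [+3,-3] → [8,-3]
step 8: apply [-3,+1] → [5,-2]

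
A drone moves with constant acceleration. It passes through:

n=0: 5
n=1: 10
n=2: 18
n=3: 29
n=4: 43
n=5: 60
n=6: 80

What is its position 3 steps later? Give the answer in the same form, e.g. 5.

Successive displacements: +5, +8, +11, +14, +17, +20 — each changes by +3.
step 7: 80 + 23 → 103
step 8: 103 + 26 → 129
step 9: 129 + 29 → 158

158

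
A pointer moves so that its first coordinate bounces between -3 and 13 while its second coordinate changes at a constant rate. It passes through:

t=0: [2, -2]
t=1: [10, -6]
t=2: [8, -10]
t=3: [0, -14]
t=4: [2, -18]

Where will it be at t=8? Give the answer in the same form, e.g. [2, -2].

[2, -34]

The first coordinate reflects between -3 and 13, moving 8 per step.
  step 5: 2 → 10
  step 6: 10 → 8
  step 7: 8 → 0
  step 8: 0 → 2
The second coordinate changes by -4 each step: at step 8 it is -34.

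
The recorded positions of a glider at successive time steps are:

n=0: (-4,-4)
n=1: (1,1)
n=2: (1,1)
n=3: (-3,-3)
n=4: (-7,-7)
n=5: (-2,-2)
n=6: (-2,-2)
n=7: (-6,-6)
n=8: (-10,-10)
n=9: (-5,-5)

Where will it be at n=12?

Differencing gives (+5,+5), (+0,+0), (-4,-4), (-4,-4), (+5,+5), (+0,+0), (-4,-4), (-4,-4), (+5,+5). This is the pattern (+5,+5), (+0,+0), (-4,-4), (-4,-4) repeated.
step 10: apply (+0,+0) → (-5,-5)
step 11: apply (-4,-4) → (-9,-9)
step 12: apply (-4,-4) → (-13,-13)

(-13,-13)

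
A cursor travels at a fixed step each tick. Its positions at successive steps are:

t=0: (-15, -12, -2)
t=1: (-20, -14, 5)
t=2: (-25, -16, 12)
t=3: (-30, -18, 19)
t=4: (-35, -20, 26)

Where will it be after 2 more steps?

(-45, -24, 40)

Constant displacement of (-5, -2, +7) per step.
step 5: (-35, -20, 26) + (-5, -2, +7) → (-40, -22, 33)
step 6: (-40, -22, 33) + (-5, -2, +7) → (-45, -24, 40)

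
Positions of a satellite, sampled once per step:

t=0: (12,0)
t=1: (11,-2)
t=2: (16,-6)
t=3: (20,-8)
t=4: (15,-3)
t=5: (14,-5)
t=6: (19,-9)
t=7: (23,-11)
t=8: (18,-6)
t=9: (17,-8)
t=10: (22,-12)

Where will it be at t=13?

The moves between consecutive positions are (-1,-2), (+5,-4), (+4,-2), (-5,+5), (-1,-2), (+5,-4), (+4,-2), (-5,+5), (-1,-2), (+5,-4); they repeat the 4-cycle [(-1,-2), (+5,-4), (+4,-2), (-5,+5)].
step 11: apply (+4,-2) → (26,-14)
step 12: apply (-5,+5) → (21,-9)
step 13: apply (-1,-2) → (20,-11)

(20,-11)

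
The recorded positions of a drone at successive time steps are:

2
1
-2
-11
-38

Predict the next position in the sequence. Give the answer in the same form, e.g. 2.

The jumps are -1, -3, -9, -27 — a geometric progression with ratio 3.
step 5: -38 − 81 → -119

-119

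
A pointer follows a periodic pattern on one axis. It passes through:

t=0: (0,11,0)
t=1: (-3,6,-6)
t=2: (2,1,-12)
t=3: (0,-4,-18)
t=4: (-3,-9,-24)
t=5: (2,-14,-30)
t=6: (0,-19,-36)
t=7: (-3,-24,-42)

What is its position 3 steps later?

(-3,-39,-60)

First: cycles through 0, -3, 2 every 3 steps. Step 10 lands at position 1 of the cycle → -3.
Second: linear, -5 per step → -39 at step 10.
Third: linear, -6 per step → -60 at step 10.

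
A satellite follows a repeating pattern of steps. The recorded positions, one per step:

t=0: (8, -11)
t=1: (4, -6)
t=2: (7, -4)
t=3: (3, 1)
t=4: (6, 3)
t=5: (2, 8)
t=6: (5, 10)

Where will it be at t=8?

(4, 17)

The moves between consecutive positions are (-4, +5), (+3, +2), (-4, +5), (+3, +2), (-4, +5), (+3, +2); they repeat the 2-cycle [(-4, +5), (+3, +2)].
step 7: apply (-4, +5) → (1, 15)
step 8: apply (+3, +2) → (4, 17)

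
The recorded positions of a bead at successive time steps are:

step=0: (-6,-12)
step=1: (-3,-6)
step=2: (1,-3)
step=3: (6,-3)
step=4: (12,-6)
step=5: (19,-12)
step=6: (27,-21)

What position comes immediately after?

Taking differences between consecutive positions: (+3,+6), (+4,+3), (+5,+0), (+6,-3), (+7,-6), (+8,-9). These grow by (+1,-3) each step.
step 7: (27,-21) + (+9,-12) → (36,-33)

(36,-33)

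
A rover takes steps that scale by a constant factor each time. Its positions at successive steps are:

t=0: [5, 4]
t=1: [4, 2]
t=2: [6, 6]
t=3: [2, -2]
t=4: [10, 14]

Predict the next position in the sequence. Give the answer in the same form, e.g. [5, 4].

[-6, -18]

The jumps are [-1, -2], [+2, +4], [-4, -8], [+8, +16] — a geometric progression with ratio -2.
step 5: [10, 14] + [-16, -32] → [-6, -18]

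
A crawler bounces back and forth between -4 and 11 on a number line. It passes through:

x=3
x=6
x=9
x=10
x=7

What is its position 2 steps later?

x=1

The value reflects between -4 and 11, moving 3 per step.
  step 5: 7 → 4
  step 6: 4 → 1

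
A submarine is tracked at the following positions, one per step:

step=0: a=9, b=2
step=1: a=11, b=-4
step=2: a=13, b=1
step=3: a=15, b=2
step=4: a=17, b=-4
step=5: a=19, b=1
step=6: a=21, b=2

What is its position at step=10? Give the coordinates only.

A: linear, +2 per step → 29 at step 10.
B: cycles through 2, -4, 1 every 3 steps. Step 10 lands at position 1 of the cycle → -4.

a=29, b=-4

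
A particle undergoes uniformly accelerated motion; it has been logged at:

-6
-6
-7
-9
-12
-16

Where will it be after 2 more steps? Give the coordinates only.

Successive displacements: +0, -1, -2, -3, -4 — each changes by -1.
step 6: -16 − 5 → -21
step 7: -21 − 6 → -27

-27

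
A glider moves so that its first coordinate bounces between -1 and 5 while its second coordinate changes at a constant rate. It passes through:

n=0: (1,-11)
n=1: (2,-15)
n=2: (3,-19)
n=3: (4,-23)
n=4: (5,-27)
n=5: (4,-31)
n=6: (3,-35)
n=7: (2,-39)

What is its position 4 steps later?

(0,-55)

The first coordinate travels 1 per step and bounces off the walls at -1 and 5.
  step 8: 2 → 1
  step 9: 1 → 0
  step 10: 0 → -1
  step 11: -1 → 0
The second coordinate changes by -4 each step: at step 11 it is -55.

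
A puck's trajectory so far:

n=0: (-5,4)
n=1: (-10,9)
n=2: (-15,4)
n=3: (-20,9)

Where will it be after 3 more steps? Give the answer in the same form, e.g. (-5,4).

First: linear, -5 per step → -35 at step 6.
Second: cycles through 4, 9 every 2 steps. Step 6 lands at position 0 of the cycle → 4.

(-35,4)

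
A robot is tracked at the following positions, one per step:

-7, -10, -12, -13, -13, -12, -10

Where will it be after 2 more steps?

-3

First differences are -3, -2, -1, +0, +1, +2; their common second difference is +1 (constant acceleration).
step 7: -10 + 3 → -7
step 8: -7 + 4 → -3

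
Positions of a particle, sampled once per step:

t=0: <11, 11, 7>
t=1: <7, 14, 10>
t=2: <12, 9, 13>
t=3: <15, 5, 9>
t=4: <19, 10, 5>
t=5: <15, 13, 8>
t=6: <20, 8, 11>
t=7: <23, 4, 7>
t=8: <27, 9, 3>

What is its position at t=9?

The moves between consecutive positions are <-4, +3, +3>, <+5, -5, +3>, <+3, -4, -4>, <+4, +5, -4>, <-4, +3, +3>, <+5, -5, +3>, <+3, -4, -4>, <+4, +5, -4>; they repeat the 4-cycle [<-4, +3, +3>, <+5, -5, +3>, <+3, -4, -4>, <+4, +5, -4>].
step 9: apply <-4, +3, +3> → <23, 12, 6>

<23, 12, 6>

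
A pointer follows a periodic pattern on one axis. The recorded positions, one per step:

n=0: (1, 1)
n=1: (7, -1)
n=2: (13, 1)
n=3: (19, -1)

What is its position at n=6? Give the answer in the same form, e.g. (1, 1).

(37, 1)

The first coordinate changes by +6 each step, so at step 6 it is 1 + 6·(6) = 37.
The second coordinate repeats the cycle [1, -1] with period 2; step 6 mod 2 = 0, giving 1.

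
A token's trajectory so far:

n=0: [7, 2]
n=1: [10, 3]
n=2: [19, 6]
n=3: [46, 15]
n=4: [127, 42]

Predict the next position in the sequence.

Step-to-step displacements: [+3, +1], [+9, +3], [+27, +9], [+81, +27]; each is 3× the previous.
step 5: [127, 42] + [+243, +81] → [370, 123]

[370, 123]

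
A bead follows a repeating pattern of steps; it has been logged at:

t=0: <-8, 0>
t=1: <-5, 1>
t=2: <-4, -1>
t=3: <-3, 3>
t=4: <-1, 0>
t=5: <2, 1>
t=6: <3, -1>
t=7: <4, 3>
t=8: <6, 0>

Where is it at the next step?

<9, 1>

The moves between consecutive positions are <+3, +1>, <+1, -2>, <+1, +4>, <+2, -3>, <+3, +1>, <+1, -2>, <+1, +4>, <+2, -3>; they repeat the 4-cycle [<+3, +1>, <+1, -2>, <+1, +4>, <+2, -3>].
step 9: apply <+3, +1> → <9, 1>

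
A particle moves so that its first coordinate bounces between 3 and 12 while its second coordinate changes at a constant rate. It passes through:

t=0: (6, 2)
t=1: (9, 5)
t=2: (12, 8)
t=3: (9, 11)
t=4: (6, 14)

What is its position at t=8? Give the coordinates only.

(12, 26)

The first coordinate travels 3 per step and bounces off the walls at 3 and 12.
  step 5: 6 → 3
  step 6: 3 → 6
  step 7: 6 → 9
  step 8: 9 → 12
The second coordinate changes by +3 each step: at step 8 it is 26.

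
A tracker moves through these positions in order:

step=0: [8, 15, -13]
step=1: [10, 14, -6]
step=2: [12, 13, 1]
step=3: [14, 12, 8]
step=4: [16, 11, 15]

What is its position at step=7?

[22, 8, 36]

Constant displacement of [+2, -1, +7] per step.
step 5: [16, 11, 15] + [+2, -1, +7] → [18, 10, 22]
step 6: [18, 10, 22] + [+2, -1, +7] → [20, 9, 29]
step 7: [20, 9, 29] + [+2, -1, +7] → [22, 8, 36]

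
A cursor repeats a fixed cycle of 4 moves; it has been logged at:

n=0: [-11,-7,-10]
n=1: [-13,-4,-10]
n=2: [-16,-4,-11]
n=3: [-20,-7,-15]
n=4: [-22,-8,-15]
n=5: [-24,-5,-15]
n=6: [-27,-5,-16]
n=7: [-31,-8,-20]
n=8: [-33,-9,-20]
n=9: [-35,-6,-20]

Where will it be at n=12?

Step-to-step displacements: [-2,+3,+0], [-3,+0,-1], [-4,-3,-4], [-2,-1,+0], [-2,+3,+0], [-3,+0,-1], [-4,-3,-4], [-2,-1,+0], [-2,+3,+0] — a repeating cycle of length 4.
step 10: apply [-3,+0,-1] → [-38,-6,-21]
step 11: apply [-4,-3,-4] → [-42,-9,-25]
step 12: apply [-2,-1,+0] → [-44,-10,-25]

[-44,-10,-25]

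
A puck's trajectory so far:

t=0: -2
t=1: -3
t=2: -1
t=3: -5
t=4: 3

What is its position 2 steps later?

19

Step-to-step displacements: -1, +2, -4, +8; each is -2× the previous.
step 5: 3 − 16 → -13
step 6: -13 + 32 → 19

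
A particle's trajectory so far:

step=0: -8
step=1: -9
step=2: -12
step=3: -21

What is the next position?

-48

Consecutive displacements -1, -3, -9 scale by a factor of 3 each step.
step 4: -21 − 27 → -48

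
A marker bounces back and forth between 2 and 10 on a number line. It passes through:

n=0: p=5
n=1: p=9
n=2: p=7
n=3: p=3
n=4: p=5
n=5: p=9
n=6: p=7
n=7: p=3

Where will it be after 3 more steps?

p=7

The value travels 4 per step and bounces off the walls at 2 and 10.
  step 8: 3 → 5
  step 9: 5 → 9
  step 10: 9 → 7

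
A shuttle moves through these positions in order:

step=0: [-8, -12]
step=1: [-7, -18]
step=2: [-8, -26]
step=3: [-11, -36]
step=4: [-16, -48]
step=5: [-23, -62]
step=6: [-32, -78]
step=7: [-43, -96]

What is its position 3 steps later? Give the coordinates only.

First differences are [+1, -6], [-1, -8], [-3, -10], [-5, -12], [-7, -14], [-9, -16], [-11, -18]; their common second difference is [-2, -2] (constant acceleration).
step 8: [-43, -96] + [-13, -20] → [-56, -116]
step 9: [-56, -116] + [-15, -22] → [-71, -138]
step 10: [-71, -138] + [-17, -24] → [-88, -162]

[-88, -162]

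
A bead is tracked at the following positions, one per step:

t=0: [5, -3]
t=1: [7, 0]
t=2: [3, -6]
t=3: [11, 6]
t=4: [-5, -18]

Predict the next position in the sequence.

[27, 30]

The jumps are [+2, +3], [-4, -6], [+8, +12], [-16, -24] — a geometric progression with ratio -2.
step 5: [-5, -18] + [+32, +48] → [27, 30]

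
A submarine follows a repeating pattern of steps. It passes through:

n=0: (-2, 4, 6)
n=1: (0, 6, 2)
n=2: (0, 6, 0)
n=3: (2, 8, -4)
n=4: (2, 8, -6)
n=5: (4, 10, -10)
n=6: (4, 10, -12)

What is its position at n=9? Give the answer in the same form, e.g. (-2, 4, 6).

(8, 14, -22)

The moves between consecutive positions are (+2, +2, -4), (+0, +0, -2), (+2, +2, -4), (+0, +0, -2), (+2, +2, -4), (+0, +0, -2); they repeat the 2-cycle [(+2, +2, -4), (+0, +0, -2)].
step 7: apply (+2, +2, -4) → (6, 12, -16)
step 8: apply (+0, +0, -2) → (6, 12, -18)
step 9: apply (+2, +2, -4) → (8, 14, -22)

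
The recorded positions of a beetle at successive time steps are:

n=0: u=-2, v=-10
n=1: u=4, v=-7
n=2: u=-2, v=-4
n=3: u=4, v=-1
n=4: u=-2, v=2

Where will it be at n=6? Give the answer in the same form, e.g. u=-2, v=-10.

u=-2, v=8

U: cycles through -2, 4 every 2 steps. Step 6 lands at position 0 of the cycle → -2.
V: linear, +3 per step → 8 at step 6.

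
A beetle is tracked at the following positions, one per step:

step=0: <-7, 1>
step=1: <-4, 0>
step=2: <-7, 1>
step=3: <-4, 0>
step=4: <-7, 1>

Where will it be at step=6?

<-7, 1>

Consecutive displacements <+3, -1>, <-3, +1>, <+3, -1>, <-3, +1> scale by a factor of -1 each step.
step 5: <-7, 1> + <+3, -1> → <-4, 0>
step 6: <-4, 0> + <-3, +1> → <-7, 1>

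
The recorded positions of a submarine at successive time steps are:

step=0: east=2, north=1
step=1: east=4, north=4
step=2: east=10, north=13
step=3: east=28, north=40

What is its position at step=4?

The jumps are (+2, +3), (+6, +9), (+18, +27) — a geometric progression with ratio 3.
step 4: east=28, north=40 + (+54, +81) → east=82, north=121

east=82, north=121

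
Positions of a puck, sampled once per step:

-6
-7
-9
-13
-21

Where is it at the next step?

The jumps are -1, -2, -4, -8 — a geometric progression with ratio 2.
step 5: -21 − 16 → -37

-37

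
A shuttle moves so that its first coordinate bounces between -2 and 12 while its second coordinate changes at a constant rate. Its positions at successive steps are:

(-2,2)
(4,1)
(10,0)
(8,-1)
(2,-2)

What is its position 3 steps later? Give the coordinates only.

(12,-5)

The first coordinate travels 6 per step and bounces off the walls at -2 and 12.
  step 5: 2 → 0
  step 6: 0 → 6
  step 7: 6 → 12
The second coordinate changes by -1 each step: at step 7 it is -5.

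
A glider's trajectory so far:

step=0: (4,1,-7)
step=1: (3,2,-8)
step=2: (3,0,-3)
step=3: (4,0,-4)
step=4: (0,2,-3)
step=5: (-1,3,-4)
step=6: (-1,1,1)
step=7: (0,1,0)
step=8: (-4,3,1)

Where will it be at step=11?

(-4,2,4)

Differencing gives (-1,+1,-1), (+0,-2,+5), (+1,+0,-1), (-4,+2,+1), (-1,+1,-1), (+0,-2,+5), (+1,+0,-1), (-4,+2,+1). This is the pattern (-1,+1,-1), (+0,-2,+5), (+1,+0,-1), (-4,+2,+1) repeated.
step 9: apply (-1,+1,-1) → (-5,4,0)
step 10: apply (+0,-2,+5) → (-5,2,5)
step 11: apply (+1,+0,-1) → (-4,2,4)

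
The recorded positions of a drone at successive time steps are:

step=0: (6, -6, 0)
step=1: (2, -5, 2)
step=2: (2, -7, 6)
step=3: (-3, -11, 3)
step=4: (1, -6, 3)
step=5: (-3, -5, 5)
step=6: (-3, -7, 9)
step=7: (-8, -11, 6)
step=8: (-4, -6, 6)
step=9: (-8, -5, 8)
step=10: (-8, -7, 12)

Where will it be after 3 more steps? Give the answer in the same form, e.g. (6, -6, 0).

(-13, -5, 11)

Differencing gives (-4, +1, +2), (+0, -2, +4), (-5, -4, -3), (+4, +5, +0), (-4, +1, +2), (+0, -2, +4), (-5, -4, -3), (+4, +5, +0), (-4, +1, +2), (+0, -2, +4). This is the pattern (-4, +1, +2), (+0, -2, +4), (-5, -4, -3), (+4, +5, +0) repeated.
step 11: apply (-5, -4, -3) → (-13, -11, 9)
step 12: apply (+4, +5, +0) → (-9, -6, 9)
step 13: apply (-4, +1, +2) → (-13, -5, 11)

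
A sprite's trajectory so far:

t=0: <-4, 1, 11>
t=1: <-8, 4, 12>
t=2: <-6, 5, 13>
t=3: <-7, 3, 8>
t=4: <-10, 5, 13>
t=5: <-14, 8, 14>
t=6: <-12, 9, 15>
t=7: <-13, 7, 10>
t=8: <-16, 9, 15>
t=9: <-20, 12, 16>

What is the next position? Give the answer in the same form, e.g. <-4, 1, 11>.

<-18, 13, 17>

The moves between consecutive positions are <-4, +3, +1>, <+2, +1, +1>, <-1, -2, -5>, <-3, +2, +5>, <-4, +3, +1>, <+2, +1, +1>, <-1, -2, -5>, <-3, +2, +5>, <-4, +3, +1>; they repeat the 4-cycle [<-4, +3, +1>, <+2, +1, +1>, <-1, -2, -5>, <-3, +2, +5>].
step 10: apply <+2, +1, +1> → <-18, 13, 17>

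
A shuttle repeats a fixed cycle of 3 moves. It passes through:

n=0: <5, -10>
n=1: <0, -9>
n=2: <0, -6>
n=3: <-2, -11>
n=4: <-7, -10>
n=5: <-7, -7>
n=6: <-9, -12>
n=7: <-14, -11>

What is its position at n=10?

<-21, -12>

The moves between consecutive positions are <-5, +1>, <+0, +3>, <-2, -5>, <-5, +1>, <+0, +3>, <-2, -5>, <-5, +1>; they repeat the 3-cycle [<-5, +1>, <+0, +3>, <-2, -5>].
step 8: apply <+0, +3> → <-14, -8>
step 9: apply <-2, -5> → <-16, -13>
step 10: apply <-5, +1> → <-21, -12>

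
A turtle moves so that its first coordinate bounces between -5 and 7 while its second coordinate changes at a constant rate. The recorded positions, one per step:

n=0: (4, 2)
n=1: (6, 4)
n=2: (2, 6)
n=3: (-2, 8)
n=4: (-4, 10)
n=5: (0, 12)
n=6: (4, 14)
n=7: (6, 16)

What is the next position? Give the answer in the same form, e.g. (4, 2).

(2, 18)

The first coordinate reflects between -5 and 7, moving 4 per step.
  step 8: 6 → 2
The second coordinate changes by +2 each step: at step 8 it is 18.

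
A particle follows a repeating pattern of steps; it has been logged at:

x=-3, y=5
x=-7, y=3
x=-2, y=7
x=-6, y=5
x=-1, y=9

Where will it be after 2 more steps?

x=0, y=11

Differencing gives (-4, -2), (+5, +4), (-4, -2), (+5, +4). This is the pattern (-4, -2), (+5, +4) repeated.
step 5: apply (-4, -2) → x=-5, y=7
step 6: apply (+5, +4) → x=0, y=11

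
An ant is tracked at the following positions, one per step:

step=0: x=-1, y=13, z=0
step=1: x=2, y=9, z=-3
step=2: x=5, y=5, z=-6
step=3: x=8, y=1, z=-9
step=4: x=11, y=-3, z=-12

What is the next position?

x=14, y=-7, z=-15

Constant displacement of (+3, -4, -3) per step.
step 5: x=11, y=-3, z=-12 + (+3, -4, -3) → x=14, y=-7, z=-15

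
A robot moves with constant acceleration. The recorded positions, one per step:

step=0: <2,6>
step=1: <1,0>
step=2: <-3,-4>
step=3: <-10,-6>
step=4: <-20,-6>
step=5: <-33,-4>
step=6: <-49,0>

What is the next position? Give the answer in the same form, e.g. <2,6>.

First differences are <-1,-6>, <-4,-4>, <-7,-2>, <-10,+0>, <-13,+2>, <-16,+4>; their common second difference is <-3,+2> (constant acceleration).
step 7: <-49,0> + <-19,+6> → <-68,6>

<-68,6>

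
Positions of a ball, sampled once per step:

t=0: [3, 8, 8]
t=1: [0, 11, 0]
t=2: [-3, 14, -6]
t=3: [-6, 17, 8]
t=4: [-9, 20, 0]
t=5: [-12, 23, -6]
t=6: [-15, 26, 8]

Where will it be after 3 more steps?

[-24, 35, 8]

The first coordinate changes by -3 each step, so at step 9 it is 3 + 9·(-3) = -24.
The second coordinate changes by +3 each step, so at step 9 it is 8 + 9·(3) = 35.
The third coordinate repeats the cycle [8, 0, -6] with period 3; step 9 mod 3 = 0, giving 8.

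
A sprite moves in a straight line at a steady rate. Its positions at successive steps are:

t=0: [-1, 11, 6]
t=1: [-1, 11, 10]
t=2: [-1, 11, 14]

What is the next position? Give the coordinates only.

[-1, 11, 18]

The position changes by [+0, +0, +4] every step.
step 3: [-1, 11, 14] + [+0, +0, +4] → [-1, 11, 18]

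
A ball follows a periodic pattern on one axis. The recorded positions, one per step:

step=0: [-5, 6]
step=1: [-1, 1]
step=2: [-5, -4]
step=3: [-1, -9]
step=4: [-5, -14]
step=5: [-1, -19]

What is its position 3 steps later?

[-5, -34]

First: cycles through -5, -1 every 2 steps. Step 8 lands at position 0 of the cycle → -5.
Second: linear, -5 per step → -34 at step 8.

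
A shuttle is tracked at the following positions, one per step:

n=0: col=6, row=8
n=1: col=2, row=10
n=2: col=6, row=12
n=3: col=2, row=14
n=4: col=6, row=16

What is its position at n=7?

The col coordinate repeats the cycle [6, 2] with period 2; step 7 mod 2 = 1, giving 2.
The row coordinate changes by +2 each step, so at step 7 it is 8 + 7·(2) = 22.

col=2, row=22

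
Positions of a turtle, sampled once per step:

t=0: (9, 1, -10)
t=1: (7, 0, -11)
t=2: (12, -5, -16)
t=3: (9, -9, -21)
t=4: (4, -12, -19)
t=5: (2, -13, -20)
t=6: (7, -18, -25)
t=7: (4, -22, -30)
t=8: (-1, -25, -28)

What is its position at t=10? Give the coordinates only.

(2, -31, -34)

Step-to-step displacements: (-2, -1, -1), (+5, -5, -5), (-3, -4, -5), (-5, -3, +2), (-2, -1, -1), (+5, -5, -5), (-3, -4, -5), (-5, -3, +2) — a repeating cycle of length 4.
step 9: apply (-2, -1, -1) → (-3, -26, -29)
step 10: apply (+5, -5, -5) → (2, -31, -34)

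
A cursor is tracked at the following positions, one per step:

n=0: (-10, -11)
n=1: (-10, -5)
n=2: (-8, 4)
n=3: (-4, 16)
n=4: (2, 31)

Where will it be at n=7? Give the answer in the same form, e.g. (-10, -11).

Taking differences between consecutive positions: (+0, +6), (+2, +9), (+4, +12), (+6, +15). These grow by (+2, +3) each step.
step 5: (2, 31) + (+8, +18) → (10, 49)
step 6: (10, 49) + (+10, +21) → (20, 70)
step 7: (20, 70) + (+12, +24) → (32, 94)

(32, 94)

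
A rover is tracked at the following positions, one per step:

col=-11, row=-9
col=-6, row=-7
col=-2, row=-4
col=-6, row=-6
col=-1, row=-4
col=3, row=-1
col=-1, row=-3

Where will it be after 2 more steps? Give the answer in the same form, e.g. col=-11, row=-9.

Differencing gives (+5, +2), (+4, +3), (-4, -2), (+5, +2), (+4, +3), (-4, -2). This is the pattern (+5, +2), (+4, +3), (-4, -2) repeated.
step 7: apply (+5, +2) → col=4, row=-1
step 8: apply (+4, +3) → col=8, row=2

col=8, row=2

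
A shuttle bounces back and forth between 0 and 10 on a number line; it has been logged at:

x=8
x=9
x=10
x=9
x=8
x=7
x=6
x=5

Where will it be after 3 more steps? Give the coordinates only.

x=2

The value reflects between 0 and 10, moving 1 per step.
  step 8: 5 → 4
  step 9: 4 → 3
  step 10: 3 → 2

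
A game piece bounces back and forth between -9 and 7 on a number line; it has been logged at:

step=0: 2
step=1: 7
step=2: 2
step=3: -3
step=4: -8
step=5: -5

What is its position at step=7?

The value reflects between -9 and 7, moving 5 per step.
  step 6: -5 → 0
  step 7: 0 → 5

5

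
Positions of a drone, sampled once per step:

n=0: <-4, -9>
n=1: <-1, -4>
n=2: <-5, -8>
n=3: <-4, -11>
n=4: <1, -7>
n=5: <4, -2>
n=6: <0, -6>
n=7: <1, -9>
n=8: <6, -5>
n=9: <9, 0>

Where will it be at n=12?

<11, -3>

Differencing gives <+3, +5>, <-4, -4>, <+1, -3>, <+5, +4>, <+3, +5>, <-4, -4>, <+1, -3>, <+5, +4>, <+3, +5>. This is the pattern <+3, +5>, <-4, -4>, <+1, -3>, <+5, +4> repeated.
step 10: apply <-4, -4> → <5, -4>
step 11: apply <+1, -3> → <6, -7>
step 12: apply <+5, +4> → <11, -3>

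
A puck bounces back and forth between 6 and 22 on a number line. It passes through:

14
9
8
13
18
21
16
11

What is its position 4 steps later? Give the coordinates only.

21

The value reflects between 6 and 22, moving 5 per step.
  step 8: 11 → 6
  step 9: 6 → 11
  step 10: 11 → 16
  step 11: 16 → 21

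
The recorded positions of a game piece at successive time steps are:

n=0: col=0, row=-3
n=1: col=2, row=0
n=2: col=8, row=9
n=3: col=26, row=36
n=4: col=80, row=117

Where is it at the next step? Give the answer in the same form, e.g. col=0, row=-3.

Consecutive displacements (+2, +3), (+6, +9), (+18, +27), (+54, +81) scale by a factor of 3 each step.
step 5: col=80, row=117 + (+162, +243) → col=242, row=360

col=242, row=360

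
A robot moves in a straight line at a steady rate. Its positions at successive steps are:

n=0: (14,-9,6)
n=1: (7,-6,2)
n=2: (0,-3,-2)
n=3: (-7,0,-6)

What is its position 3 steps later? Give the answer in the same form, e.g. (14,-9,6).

Constant displacement of (-7,+3,-4) per step.
step 4: (-7,0,-6) + (-7,+3,-4) → (-14,3,-10)
step 5: (-14,3,-10) + (-7,+3,-4) → (-21,6,-14)
step 6: (-21,6,-14) + (-7,+3,-4) → (-28,9,-18)

(-28,9,-18)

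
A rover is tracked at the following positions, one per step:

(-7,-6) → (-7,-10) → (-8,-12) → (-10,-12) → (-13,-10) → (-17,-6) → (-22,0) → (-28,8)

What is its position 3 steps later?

Taking differences between consecutive positions: (+0,-4), (-1,-2), (-2,+0), (-3,+2), (-4,+4), (-5,+6), (-6,+8). These grow by (-1,+2) each step.
step 8: (-28,8) + (-7,+10) → (-35,18)
step 9: (-35,18) + (-8,+12) → (-43,30)
step 10: (-43,30) + (-9,+14) → (-52,44)

(-52,44)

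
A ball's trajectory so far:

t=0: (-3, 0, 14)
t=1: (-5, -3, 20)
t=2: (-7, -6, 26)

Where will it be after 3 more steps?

(-13, -15, 44)

Each step adds (-2, -3, +6) to the position.
step 3: (-7, -6, 26) + (-2, -3, +6) → (-9, -9, 32)
step 4: (-9, -9, 32) + (-2, -3, +6) → (-11, -12, 38)
step 5: (-11, -12, 38) + (-2, -3, +6) → (-13, -15, 44)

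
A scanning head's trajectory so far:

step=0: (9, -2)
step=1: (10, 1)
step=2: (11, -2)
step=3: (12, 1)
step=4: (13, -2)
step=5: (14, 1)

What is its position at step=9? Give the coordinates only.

(18, 1)

The first coordinate changes by +1 each step, so at step 9 it is 9 + 9·(1) = 18.
The second coordinate repeats the cycle [-2, 1] with period 2; step 9 mod 2 = 1, giving 1.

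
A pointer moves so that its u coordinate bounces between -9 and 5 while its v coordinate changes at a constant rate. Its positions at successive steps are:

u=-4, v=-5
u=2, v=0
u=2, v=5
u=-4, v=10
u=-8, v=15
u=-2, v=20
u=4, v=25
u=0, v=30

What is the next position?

u=-6, v=35

The u coordinate travels 6 per step and bounces off the walls at -9 and 5.
  step 8: 0 → -6
The v coordinate changes by +5 each step: at step 8 it is 35.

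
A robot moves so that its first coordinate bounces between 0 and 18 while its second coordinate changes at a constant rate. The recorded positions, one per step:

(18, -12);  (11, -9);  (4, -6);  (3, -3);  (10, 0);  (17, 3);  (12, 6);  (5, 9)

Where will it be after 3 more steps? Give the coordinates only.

The first coordinate travels 7 per step and bounces off the walls at 0 and 18.
  step 8: 5 → 2
  step 9: 2 → 9
  step 10: 9 → 16
The second coordinate changes by +3 each step: at step 10 it is 18.

(16, 18)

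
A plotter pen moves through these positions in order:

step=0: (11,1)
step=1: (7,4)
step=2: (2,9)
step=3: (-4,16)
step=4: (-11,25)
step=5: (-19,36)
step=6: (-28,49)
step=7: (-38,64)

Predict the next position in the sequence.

(-49,81)

Successive displacements: (-4,+3), (-5,+5), (-6,+7), (-7,+9), (-8,+11), (-9,+13), (-10,+15) — each changes by (-1,+2).
step 8: (-38,64) + (-11,+17) → (-49,81)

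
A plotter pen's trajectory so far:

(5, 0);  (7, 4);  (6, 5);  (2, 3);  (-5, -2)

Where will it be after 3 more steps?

(-44, -35)

Successive displacements: (+2, +4), (-1, +1), (-4, -2), (-7, -5) — each changes by (-3, -3).
step 5: (-5, -2) + (-10, -8) → (-15, -10)
step 6: (-15, -10) + (-13, -11) → (-28, -21)
step 7: (-28, -21) + (-16, -14) → (-44, -35)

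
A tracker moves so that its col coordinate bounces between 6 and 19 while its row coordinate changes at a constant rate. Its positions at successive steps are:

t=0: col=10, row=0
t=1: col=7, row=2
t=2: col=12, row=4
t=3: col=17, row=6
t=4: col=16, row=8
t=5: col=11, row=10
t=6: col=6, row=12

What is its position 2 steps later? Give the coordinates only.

col=16, row=16

The col coordinate reflects between 6 and 19, moving 5 per step.
  step 7: 6 → 11
  step 8: 11 → 16
The row coordinate changes by +2 each step: at step 8 it is 16.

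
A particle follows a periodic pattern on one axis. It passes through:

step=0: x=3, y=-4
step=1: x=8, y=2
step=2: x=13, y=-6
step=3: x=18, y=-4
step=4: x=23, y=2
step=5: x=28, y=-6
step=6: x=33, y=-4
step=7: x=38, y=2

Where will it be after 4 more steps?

x=58, y=-6

The x coordinate changes by +5 each step, so at step 11 it is 3 + 11·(5) = 58.
The y coordinate repeats the cycle [-4, 2, -6] with period 3; step 11 mod 3 = 2, giving -6.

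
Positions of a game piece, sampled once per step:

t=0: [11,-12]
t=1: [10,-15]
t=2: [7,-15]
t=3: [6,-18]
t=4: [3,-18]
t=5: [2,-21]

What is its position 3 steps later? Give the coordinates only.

[-5,-24]

Differencing gives [-1,-3], [-3,+0], [-1,-3], [-3,+0], [-1,-3]. This is the pattern [-1,-3], [-3,+0] repeated.
step 6: apply [-3,+0] → [-1,-21]
step 7: apply [-1,-3] → [-2,-24]
step 8: apply [-3,+0] → [-5,-24]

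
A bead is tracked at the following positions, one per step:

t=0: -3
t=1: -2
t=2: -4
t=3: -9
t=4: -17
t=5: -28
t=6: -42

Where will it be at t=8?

Taking differences between consecutive positions: +1, -2, -5, -8, -11, -14. These grow by -3 each step.
step 7: -42 − 17 → -59
step 8: -59 − 20 → -79

-79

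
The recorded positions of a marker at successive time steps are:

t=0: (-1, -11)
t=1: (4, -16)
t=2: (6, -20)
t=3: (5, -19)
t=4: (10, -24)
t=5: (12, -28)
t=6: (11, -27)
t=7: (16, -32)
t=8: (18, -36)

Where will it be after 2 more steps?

(22, -40)

The moves between consecutive positions are (+5, -5), (+2, -4), (-1, +1), (+5, -5), (+2, -4), (-1, +1), (+5, -5), (+2, -4); they repeat the 3-cycle [(+5, -5), (+2, -4), (-1, +1)].
step 9: apply (-1, +1) → (17, -35)
step 10: apply (+5, -5) → (22, -40)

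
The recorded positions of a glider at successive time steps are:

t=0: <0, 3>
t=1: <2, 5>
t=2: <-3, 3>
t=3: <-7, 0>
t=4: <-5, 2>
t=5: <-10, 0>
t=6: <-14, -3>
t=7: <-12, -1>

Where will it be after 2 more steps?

Differencing gives <+2, +2>, <-5, -2>, <-4, -3>, <+2, +2>, <-5, -2>, <-4, -3>, <+2, +2>. This is the pattern <+2, +2>, <-5, -2>, <-4, -3> repeated.
step 8: apply <-5, -2> → <-17, -3>
step 9: apply <-4, -3> → <-21, -6>

<-21, -6>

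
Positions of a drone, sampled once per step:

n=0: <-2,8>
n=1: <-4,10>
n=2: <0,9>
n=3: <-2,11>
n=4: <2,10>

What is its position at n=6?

Step-to-step displacements: <-2,+2>, <+4,-1>, <-2,+2>, <+4,-1> — a repeating cycle of length 2.
step 5: apply <-2,+2> → <0,12>
step 6: apply <+4,-1> → <4,11>

<4,11>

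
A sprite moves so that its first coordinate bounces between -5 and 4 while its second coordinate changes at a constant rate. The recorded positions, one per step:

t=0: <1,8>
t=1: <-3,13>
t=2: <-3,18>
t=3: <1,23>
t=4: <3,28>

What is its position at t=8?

<3,48>

The first coordinate travels 4 per step and bounces off the walls at -5 and 4.
  step 5: 3 → -1
  step 6: -1 → -5
  step 7: -5 → -1
  step 8: -1 → 3
The second coordinate changes by +5 each step: at step 8 it is 48.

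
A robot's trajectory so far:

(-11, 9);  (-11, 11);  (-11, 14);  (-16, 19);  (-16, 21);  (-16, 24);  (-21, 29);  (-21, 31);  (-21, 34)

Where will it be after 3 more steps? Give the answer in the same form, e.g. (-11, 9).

(-26, 44)

Step-to-step displacements: (+0, +2), (+0, +3), (-5, +5), (+0, +2), (+0, +3), (-5, +5), (+0, +2), (+0, +3) — a repeating cycle of length 3.
step 9: apply (-5, +5) → (-26, 39)
step 10: apply (+0, +2) → (-26, 41)
step 11: apply (+0, +3) → (-26, 44)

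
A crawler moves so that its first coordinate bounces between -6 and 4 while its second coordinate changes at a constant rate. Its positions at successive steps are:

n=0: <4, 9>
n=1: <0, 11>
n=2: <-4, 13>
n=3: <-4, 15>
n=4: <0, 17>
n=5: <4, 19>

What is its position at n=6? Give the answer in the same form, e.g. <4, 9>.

<0, 21>

The first coordinate travels 4 per step and bounces off the walls at -6 and 4.
  step 6: 4 → 0
The second coordinate changes by +2 each step: at step 6 it is 21.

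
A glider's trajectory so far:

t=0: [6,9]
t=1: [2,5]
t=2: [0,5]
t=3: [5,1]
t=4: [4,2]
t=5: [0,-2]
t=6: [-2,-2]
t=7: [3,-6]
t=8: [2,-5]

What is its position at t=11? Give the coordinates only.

[1,-13]

The moves between consecutive positions are [-4,-4], [-2,+0], [+5,-4], [-1,+1], [-4,-4], [-2,+0], [+5,-4], [-1,+1]; they repeat the 4-cycle [[-4,-4], [-2,+0], [+5,-4], [-1,+1]].
step 9: apply [-4,-4] → [-2,-9]
step 10: apply [-2,+0] → [-4,-9]
step 11: apply [+5,-4] → [1,-13]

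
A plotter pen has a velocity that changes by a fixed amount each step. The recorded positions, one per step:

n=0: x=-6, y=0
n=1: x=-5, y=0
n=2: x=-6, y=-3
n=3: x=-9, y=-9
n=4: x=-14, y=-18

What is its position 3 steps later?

First differences are (+1, +0), (-1, -3), (-3, -6), (-5, -9); their common second difference is (-2, -3) (constant acceleration).
step 5: x=-14, y=-18 + (-7, -12) → x=-21, y=-30
step 6: x=-21, y=-30 + (-9, -15) → x=-30, y=-45
step 7: x=-30, y=-45 + (-11, -18) → x=-41, y=-63

x=-41, y=-63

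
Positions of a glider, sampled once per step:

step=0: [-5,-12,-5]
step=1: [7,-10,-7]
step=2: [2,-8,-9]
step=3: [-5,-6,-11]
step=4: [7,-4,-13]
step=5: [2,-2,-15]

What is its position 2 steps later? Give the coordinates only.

[7,2,-19]

The first coordinate repeats the cycle [-5, 7, 2] with period 3; step 7 mod 3 = 1, giving 7.
The second coordinate changes by +2 each step, so at step 7 it is -12 + 7·(2) = 2.
The third coordinate changes by -2 each step, so at step 7 it is -5 + 7·(-2) = -19.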